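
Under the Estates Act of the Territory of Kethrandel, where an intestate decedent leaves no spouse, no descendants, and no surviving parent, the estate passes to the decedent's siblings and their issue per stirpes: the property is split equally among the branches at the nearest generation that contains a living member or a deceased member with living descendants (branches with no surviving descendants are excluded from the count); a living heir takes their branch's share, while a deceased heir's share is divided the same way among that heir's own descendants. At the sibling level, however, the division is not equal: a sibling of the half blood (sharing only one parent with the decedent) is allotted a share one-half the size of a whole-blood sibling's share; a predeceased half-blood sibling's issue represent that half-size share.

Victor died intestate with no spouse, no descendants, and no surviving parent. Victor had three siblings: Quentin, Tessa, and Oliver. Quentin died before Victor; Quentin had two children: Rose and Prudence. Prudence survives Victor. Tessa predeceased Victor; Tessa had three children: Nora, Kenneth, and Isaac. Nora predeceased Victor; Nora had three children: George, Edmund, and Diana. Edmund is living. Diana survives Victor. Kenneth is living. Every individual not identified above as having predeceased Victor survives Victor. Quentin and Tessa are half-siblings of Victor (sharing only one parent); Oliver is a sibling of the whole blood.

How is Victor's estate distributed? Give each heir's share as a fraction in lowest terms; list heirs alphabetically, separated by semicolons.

Diana 1/36; Edmund 1/36; George 1/36; Isaac 1/12; Kenneth 1/12; Oliver 1/2; Prudence 1/8; Rose 1/8

No spouse, descendants, or parent survives, so the estate passes to Victor's siblings per stirpes.
Half-blood siblings count for one-half the weight of whole-blood siblings at the initial division.
Dividing 1 in proportion to weights (total weight 2): Quentin (weight 1/2) → 1/4; Tessa (weight 1/2) → 1/4; Oliver (weight 1) → 1/2.
Quentin predeceased; the 1/4 allotted to Quentin's branch passes to Quentin's issue by representation.
The 1/4 is divided into 2 equal shares of 1/8 among Rose, Prudence.
Rose is living and takes 1/8.
Prudence is living and takes 1/8.
Tessa predeceased; the 1/4 allotted to Tessa's branch passes to Tessa's issue by representation.
The 1/4 is divided into 3 equal shares of 1/12 among Nora, Kenneth, Isaac.
Nora predeceased; the 1/12 allotted to Nora's branch passes to Nora's issue by representation.
The 1/12 is divided into 3 equal shares of 1/36 among George, Edmund, Diana.
George is living and takes 1/36.
Edmund is living and takes 1/36.
Diana is living and takes 1/36.
Kenneth is living and takes 1/12.
Isaac is living and takes 1/12.
Oliver is living and takes 1/2.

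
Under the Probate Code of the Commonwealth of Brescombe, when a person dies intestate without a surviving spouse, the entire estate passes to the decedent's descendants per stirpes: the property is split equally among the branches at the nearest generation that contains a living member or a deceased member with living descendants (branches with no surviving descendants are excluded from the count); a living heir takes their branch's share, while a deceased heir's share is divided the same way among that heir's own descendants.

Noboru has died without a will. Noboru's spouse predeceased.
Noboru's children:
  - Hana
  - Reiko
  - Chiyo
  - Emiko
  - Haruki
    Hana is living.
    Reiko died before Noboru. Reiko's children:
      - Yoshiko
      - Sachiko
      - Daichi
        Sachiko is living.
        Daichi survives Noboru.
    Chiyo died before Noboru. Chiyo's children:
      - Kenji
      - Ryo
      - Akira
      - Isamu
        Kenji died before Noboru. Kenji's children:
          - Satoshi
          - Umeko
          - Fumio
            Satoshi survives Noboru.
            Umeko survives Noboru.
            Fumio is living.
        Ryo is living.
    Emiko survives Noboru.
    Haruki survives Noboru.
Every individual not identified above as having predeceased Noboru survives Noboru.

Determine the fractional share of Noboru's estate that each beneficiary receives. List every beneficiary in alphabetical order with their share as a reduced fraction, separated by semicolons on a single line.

There is no surviving spouse, so the entire estate passes to Noboru's descendants per stirpes.
The estate is divided into 5 equal shares of 1/5 among Hana, Reiko, Chiyo, Emiko, Haruki.
Hana is living and takes 1/5.
Reiko predeceased; the 1/5 allotted to Reiko's branch passes to Reiko's issue by representation.
The 1/5 is divided into 3 equal shares of 1/15 among Yoshiko, Sachiko, Daichi.
Yoshiko is living and takes 1/15.
Sachiko is living and takes 1/15.
Daichi is living and takes 1/15.
Chiyo predeceased; the 1/5 allotted to Chiyo's branch passes to Chiyo's issue by representation.
The 1/5 is divided into 4 equal shares of 1/20 among Kenji, Ryo, Akira, Isamu.
Kenji predeceased; the 1/20 allotted to Kenji's branch passes to Kenji's issue by representation.
The 1/20 is divided into 3 equal shares of 1/60 among Satoshi, Umeko, Fumio.
Satoshi is living and takes 1/60.
Umeko is living and takes 1/60.
Fumio is living and takes 1/60.
Ryo is living and takes 1/20.
Akira is living and takes 1/20.
Isamu is living and takes 1/20.
Emiko is living and takes 1/5.
Haruki is living and takes 1/5.

Akira 1/20; Daichi 1/15; Emiko 1/5; Fumio 1/60; Hana 1/5; Haruki 1/5; Isamu 1/20; Ryo 1/20; Sachiko 1/15; Satoshi 1/60; Umeko 1/60; Yoshiko 1/15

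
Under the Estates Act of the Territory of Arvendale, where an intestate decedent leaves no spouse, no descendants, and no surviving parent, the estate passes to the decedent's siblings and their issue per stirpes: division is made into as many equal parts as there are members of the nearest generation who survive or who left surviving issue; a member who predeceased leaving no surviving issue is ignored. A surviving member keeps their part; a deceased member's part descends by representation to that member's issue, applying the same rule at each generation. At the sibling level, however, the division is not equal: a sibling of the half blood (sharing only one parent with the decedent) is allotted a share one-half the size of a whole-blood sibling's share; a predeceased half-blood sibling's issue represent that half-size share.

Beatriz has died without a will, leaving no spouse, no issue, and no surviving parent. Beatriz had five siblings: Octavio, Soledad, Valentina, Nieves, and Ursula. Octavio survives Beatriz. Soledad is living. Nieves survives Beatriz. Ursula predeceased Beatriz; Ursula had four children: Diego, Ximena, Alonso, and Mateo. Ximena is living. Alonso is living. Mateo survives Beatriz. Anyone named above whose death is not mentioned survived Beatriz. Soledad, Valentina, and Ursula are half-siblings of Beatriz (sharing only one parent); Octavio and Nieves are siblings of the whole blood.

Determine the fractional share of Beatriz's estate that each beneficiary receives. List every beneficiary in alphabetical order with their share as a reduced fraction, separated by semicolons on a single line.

No spouse, descendants, or parent survives, so the estate passes to Beatriz's siblings per stirpes.
Half-blood siblings count for one-half the weight of whole-blood siblings at the initial division.
Dividing 1 in proportion to weights (total weight 7/2): Octavio (weight 1) → 2/7; Soledad (weight 1/2) → 1/7; Valentina (weight 1/2) → 1/7; Nieves (weight 1) → 2/7; Ursula (weight 1/2) → 1/7.
Octavio is living and takes 2/7.
Soledad is living and takes 1/7.
Valentina is living and takes 1/7.
Nieves is living and takes 2/7.
Ursula predeceased; the 1/7 allotted to Ursula's branch passes to Ursula's issue by representation.
The 1/7 is divided into 4 equal shares of 1/28 among Diego, Ximena, Alonso, Mateo.
Diego is living and takes 1/28.
Ximena is living and takes 1/28.
Alonso is living and takes 1/28.
Mateo is living and takes 1/28.

Alonso 1/28; Diego 1/28; Mateo 1/28; Nieves 2/7; Octavio 2/7; Soledad 1/7; Valentina 1/7; Ximena 1/28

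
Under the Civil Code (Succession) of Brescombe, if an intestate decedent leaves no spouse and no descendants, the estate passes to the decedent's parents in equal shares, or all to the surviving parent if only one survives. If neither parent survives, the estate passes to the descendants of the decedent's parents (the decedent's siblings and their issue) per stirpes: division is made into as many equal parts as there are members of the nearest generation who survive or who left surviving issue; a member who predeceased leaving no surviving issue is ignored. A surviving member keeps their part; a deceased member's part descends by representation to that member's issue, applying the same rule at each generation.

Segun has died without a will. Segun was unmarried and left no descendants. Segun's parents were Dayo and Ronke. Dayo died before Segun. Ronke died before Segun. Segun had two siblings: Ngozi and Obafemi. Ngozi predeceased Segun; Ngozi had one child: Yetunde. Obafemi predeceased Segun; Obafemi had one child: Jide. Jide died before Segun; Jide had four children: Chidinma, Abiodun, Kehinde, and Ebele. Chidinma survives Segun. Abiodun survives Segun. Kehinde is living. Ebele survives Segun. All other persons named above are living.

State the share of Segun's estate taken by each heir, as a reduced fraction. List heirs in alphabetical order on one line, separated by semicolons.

Neither parent survives and there are no descendants, so the estate passes to Segun's siblings and their issue per stirpes.
The estate is divided into 2 equal shares of 1/2 among Ngozi, Obafemi.
Ngozi predeceased; the 1/2 allotted to Ngozi's branch passes to Ngozi's issue by representation.
Yetunde is the sole taker at this level and receives the full 1/2.
Obafemi predeceased; the 1/2 allotted to Obafemi's branch passes to Obafemi's issue by representation.
Jide's line is the sole branch at this level, so the full 1/2 passes to Jide's issue by representation.
The 1/2 is divided into 4 equal shares of 1/8 among Chidinma, Abiodun, Kehinde, Ebele.
Chidinma is living and takes 1/8.
Abiodun is living and takes 1/8.
Kehinde is living and takes 1/8.
Ebele is living and takes 1/8.

Abiodun 1/8; Chidinma 1/8; Ebele 1/8; Kehinde 1/8; Yetunde 1/2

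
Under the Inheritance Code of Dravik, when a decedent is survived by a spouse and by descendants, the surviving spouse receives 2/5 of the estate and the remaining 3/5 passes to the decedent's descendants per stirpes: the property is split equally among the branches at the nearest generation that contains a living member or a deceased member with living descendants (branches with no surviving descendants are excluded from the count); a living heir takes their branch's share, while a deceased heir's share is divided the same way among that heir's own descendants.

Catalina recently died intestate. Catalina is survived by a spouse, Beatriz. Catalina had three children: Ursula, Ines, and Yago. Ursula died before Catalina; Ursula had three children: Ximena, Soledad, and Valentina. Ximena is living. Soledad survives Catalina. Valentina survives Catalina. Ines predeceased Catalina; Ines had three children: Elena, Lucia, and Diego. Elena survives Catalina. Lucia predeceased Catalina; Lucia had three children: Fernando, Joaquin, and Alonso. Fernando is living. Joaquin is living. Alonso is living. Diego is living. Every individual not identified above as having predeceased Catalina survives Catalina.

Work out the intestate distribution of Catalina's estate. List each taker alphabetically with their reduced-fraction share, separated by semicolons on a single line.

Alonso 1/45; Beatriz 2/5; Diego 1/15; Elena 1/15; Fernando 1/45; Joaquin 1/45; Soledad 1/15; Valentina 1/15; Ximena 1/15; Yago 1/5

Beatriz, as surviving spouse, takes 2/5.
The remaining 3/5 passes to Catalina's descendants per stirpes.
The 3/5 is divided into 3 equal shares of 1/5 among Ursula, Ines, Yago.
Ursula predeceased; the 1/5 allotted to Ursula's branch passes to Ursula's issue by representation.
The 1/5 is divided into 3 equal shares of 1/15 among Ximena, Soledad, Valentina.
Ximena is living and takes 1/15.
Soledad is living and takes 1/15.
Valentina is living and takes 1/15.
Ines predeceased; the 1/5 allotted to Ines's branch passes to Ines's issue by representation.
The 1/5 is divided into 3 equal shares of 1/15 among Elena, Lucia, Diego.
Elena is living and takes 1/15.
Lucia predeceased; the 1/15 allotted to Lucia's branch passes to Lucia's issue by representation.
The 1/15 is divided into 3 equal shares of 1/45 among Fernando, Joaquin, Alonso.
Fernando is living and takes 1/45.
Joaquin is living and takes 1/45.
Alonso is living and takes 1/45.
Diego is living and takes 1/15.
Yago is living and takes 1/5.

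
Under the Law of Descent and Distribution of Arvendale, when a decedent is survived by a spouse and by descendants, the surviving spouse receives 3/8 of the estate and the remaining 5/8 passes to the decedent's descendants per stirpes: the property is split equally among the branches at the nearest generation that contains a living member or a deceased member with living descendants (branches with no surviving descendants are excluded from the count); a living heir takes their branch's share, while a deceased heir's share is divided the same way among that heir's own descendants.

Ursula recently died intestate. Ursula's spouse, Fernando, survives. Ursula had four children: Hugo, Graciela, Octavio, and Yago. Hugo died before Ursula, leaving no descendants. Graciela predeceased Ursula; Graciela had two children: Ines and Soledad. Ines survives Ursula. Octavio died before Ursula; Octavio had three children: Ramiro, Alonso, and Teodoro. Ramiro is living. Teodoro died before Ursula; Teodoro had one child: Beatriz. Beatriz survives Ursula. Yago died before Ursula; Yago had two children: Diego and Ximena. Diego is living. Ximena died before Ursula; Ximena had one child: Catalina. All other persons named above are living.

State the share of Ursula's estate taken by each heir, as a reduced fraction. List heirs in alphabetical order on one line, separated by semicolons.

Fernando, as surviving spouse, takes 3/8.
The remaining 5/8 passes to Ursula's descendants per stirpes.
Hugo left no surviving issue, so that branch lapses and is disregarded.
The 5/8 is divided into 3 equal shares of 5/24 among Graciela, Octavio, Yago.
Graciela predeceased; the 5/24 allotted to Graciela's branch passes to Graciela's issue by representation.
The 5/24 is divided into 2 equal shares of 5/48 among Ines, Soledad.
Ines is living and takes 5/48.
Soledad is living and takes 5/48.
Octavio predeceased; the 5/24 allotted to Octavio's branch passes to Octavio's issue by representation.
The 5/24 is divided into 3 equal shares of 5/72 among Ramiro, Alonso, Teodoro.
Ramiro is living and takes 5/72.
Alonso is living and takes 5/72.
Teodoro predeceased; the 5/72 allotted to Teodoro's branch passes to Teodoro's issue by representation.
Beatriz is the sole taker at this level and receives the full 5/72.
Yago predeceased; the 5/24 allotted to Yago's branch passes to Yago's issue by representation.
The 5/24 is divided into 2 equal shares of 5/48 among Diego, Ximena.
Diego is living and takes 5/48.
Ximena predeceased; the 5/48 allotted to Ximena's branch passes to Ximena's issue by representation.
Catalina is the sole taker at this level and receives the full 5/48.

Alonso 5/72; Beatriz 5/72; Catalina 5/48; Diego 5/48; Fernando 3/8; Ines 5/48; Ramiro 5/72; Soledad 5/48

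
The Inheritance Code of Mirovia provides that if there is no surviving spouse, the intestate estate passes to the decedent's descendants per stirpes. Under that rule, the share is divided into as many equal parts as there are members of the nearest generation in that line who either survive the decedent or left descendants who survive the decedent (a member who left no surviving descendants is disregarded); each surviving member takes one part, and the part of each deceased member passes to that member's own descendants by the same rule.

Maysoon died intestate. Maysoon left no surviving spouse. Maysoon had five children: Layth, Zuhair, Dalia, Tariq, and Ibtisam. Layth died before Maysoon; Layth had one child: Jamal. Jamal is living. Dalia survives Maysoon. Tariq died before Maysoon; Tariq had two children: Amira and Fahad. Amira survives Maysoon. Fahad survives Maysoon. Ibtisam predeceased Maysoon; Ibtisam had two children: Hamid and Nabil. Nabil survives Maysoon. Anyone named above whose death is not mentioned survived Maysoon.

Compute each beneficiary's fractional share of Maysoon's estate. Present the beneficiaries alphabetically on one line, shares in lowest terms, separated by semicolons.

Amira 1/10; Dalia 1/5; Fahad 1/10; Hamid 1/10; Jamal 1/5; Nabil 1/10; Zuhair 1/5

There is no surviving spouse, so the entire estate passes to Maysoon's descendants per stirpes.
The estate is divided into 5 equal shares of 1/5 among Layth, Zuhair, Dalia, Tariq, Ibtisam.
Layth predeceased; the 1/5 allotted to Layth's branch passes to Layth's issue by representation.
Jamal is the sole taker at this level and receives the full 1/5.
Zuhair is living and takes 1/5.
Dalia is living and takes 1/5.
Tariq predeceased; the 1/5 allotted to Tariq's branch passes to Tariq's issue by representation.
The 1/5 is divided into 2 equal shares of 1/10 among Amira, Fahad.
Amira is living and takes 1/10.
Fahad is living and takes 1/10.
Ibtisam predeceased; the 1/5 allotted to Ibtisam's branch passes to Ibtisam's issue by representation.
The 1/5 is divided into 2 equal shares of 1/10 among Hamid, Nabil.
Hamid is living and takes 1/10.
Nabil is living and takes 1/10.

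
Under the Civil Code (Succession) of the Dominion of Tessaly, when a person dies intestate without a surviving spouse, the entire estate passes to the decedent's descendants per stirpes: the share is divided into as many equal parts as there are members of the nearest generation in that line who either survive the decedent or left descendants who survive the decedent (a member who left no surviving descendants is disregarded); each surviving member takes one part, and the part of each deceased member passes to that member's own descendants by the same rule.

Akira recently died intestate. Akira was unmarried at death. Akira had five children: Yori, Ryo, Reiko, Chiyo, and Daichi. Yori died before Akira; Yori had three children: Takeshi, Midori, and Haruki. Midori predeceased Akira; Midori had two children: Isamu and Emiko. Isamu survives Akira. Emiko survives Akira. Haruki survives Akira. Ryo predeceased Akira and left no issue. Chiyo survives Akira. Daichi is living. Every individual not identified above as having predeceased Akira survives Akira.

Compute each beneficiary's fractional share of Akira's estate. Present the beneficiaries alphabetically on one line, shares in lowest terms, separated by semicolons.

Chiyo 1/4; Daichi 1/4; Emiko 1/24; Haruki 1/12; Isamu 1/24; Reiko 1/4; Takeshi 1/12

There is no surviving spouse, so the entire estate passes to Akira's descendants per stirpes.
Ryo left no surviving issue, so that branch lapses and is disregarded.
The estate is divided into 4 equal shares of 1/4 among Yori, Reiko, Chiyo, Daichi.
Yori predeceased; the 1/4 allotted to Yori's branch passes to Yori's issue by representation.
The 1/4 is divided into 3 equal shares of 1/12 among Takeshi, Midori, Haruki.
Takeshi is living and takes 1/12.
Midori predeceased; the 1/12 allotted to Midori's branch passes to Midori's issue by representation.
The 1/12 is divided into 2 equal shares of 1/24 among Isamu, Emiko.
Isamu is living and takes 1/24.
Emiko is living and takes 1/24.
Haruki is living and takes 1/12.
Reiko is living and takes 1/4.
Chiyo is living and takes 1/4.
Daichi is living and takes 1/4.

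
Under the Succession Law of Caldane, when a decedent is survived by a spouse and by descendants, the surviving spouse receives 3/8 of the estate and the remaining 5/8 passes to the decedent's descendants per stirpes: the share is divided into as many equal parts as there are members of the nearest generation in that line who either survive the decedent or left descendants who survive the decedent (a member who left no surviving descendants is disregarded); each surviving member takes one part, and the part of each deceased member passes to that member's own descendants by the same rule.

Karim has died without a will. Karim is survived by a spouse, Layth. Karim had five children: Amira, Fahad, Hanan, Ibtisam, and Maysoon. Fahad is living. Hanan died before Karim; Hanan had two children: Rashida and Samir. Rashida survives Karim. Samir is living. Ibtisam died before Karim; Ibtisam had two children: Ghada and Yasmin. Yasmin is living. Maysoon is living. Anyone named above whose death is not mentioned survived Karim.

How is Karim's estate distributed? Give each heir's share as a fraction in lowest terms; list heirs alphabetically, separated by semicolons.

Amira 1/8; Fahad 1/8; Ghada 1/16; Layth 3/8; Maysoon 1/8; Rashida 1/16; Samir 1/16; Yasmin 1/16

Layth, as surviving spouse, takes 3/8.
The remaining 5/8 passes to Karim's descendants per stirpes.
The 5/8 is divided into 5 equal shares of 1/8 among Amira, Fahad, Hanan, Ibtisam, Maysoon.
Amira is living and takes 1/8.
Fahad is living and takes 1/8.
Hanan predeceased; the 1/8 allotted to Hanan's branch passes to Hanan's issue by representation.
The 1/8 is divided into 2 equal shares of 1/16 among Rashida, Samir.
Rashida is living and takes 1/16.
Samir is living and takes 1/16.
Ibtisam predeceased; the 1/8 allotted to Ibtisam's branch passes to Ibtisam's issue by representation.
The 1/8 is divided into 2 equal shares of 1/16 among Ghada, Yasmin.
Ghada is living and takes 1/16.
Yasmin is living and takes 1/16.
Maysoon is living and takes 1/8.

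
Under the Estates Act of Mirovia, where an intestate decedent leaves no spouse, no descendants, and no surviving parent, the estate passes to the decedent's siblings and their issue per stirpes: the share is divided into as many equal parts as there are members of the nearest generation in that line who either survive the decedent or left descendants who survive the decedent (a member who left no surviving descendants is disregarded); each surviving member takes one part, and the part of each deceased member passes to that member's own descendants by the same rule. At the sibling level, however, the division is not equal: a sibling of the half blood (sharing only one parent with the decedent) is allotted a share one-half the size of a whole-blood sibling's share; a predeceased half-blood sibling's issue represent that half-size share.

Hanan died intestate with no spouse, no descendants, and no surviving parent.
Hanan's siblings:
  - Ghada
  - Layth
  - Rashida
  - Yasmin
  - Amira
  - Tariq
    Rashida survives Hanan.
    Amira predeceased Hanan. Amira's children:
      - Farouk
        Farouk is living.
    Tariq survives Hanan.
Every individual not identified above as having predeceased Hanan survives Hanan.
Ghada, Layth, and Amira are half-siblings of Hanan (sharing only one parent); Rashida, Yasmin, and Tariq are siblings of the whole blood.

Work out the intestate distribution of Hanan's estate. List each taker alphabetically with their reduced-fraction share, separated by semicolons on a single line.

No spouse, descendants, or parent survives, so the estate passes to Hanan's siblings per stirpes.
Half-blood siblings count for one-half the weight of whole-blood siblings at the initial division.
Dividing 1 in proportion to weights (total weight 9/2): Ghada (weight 1/2) → 1/9; Layth (weight 1/2) → 1/9; Rashida (weight 1) → 2/9; Yasmin (weight 1) → 2/9; Amira (weight 1/2) → 1/9; Tariq (weight 1) → 2/9.
Ghada is living and takes 1/9.
Layth is living and takes 1/9.
Rashida is living and takes 2/9.
Yasmin is living and takes 2/9.
Amira predeceased; the 1/9 allotted to Amira's branch passes to Amira's issue by representation.
Farouk is the sole taker at this level and receives the full 1/9.
Tariq is living and takes 2/9.

Farouk 1/9; Ghada 1/9; Layth 1/9; Rashida 2/9; Tariq 2/9; Yasmin 2/9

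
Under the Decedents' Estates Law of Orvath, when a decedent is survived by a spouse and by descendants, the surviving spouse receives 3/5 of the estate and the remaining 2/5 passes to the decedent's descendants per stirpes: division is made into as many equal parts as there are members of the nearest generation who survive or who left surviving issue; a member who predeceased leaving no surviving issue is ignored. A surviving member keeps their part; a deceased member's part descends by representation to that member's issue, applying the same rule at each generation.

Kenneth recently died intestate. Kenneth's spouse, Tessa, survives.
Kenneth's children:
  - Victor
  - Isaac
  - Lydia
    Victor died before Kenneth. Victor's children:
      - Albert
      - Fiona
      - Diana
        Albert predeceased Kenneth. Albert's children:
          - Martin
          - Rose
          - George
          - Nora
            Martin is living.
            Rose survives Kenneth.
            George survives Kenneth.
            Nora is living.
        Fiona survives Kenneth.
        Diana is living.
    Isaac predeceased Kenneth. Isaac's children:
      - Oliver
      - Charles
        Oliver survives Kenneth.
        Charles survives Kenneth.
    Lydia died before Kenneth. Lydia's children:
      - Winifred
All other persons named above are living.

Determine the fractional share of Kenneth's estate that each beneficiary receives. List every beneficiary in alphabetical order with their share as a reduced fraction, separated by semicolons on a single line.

Tessa, as surviving spouse, takes 3/5.
The remaining 2/5 passes to Kenneth's descendants per stirpes.
The 2/5 is divided into 3 equal shares of 2/15 among Victor, Isaac, Lydia.
Victor predeceased; the 2/15 allotted to Victor's branch passes to Victor's issue by representation.
The 2/15 is divided into 3 equal shares of 2/45 among Albert, Fiona, Diana.
Albert predeceased; the 2/45 allotted to Albert's branch passes to Albert's issue by representation.
The 2/45 is divided into 4 equal shares of 1/90 among Martin, Rose, George, Nora.
Martin is living and takes 1/90.
Rose is living and takes 1/90.
George is living and takes 1/90.
Nora is living and takes 1/90.
Fiona is living and takes 2/45.
Diana is living and takes 2/45.
Isaac predeceased; the 2/15 allotted to Isaac's branch passes to Isaac's issue by representation.
The 2/15 is divided into 2 equal shares of 1/15 among Oliver, Charles.
Oliver is living and takes 1/15.
Charles is living and takes 1/15.
Lydia predeceased; the 2/15 allotted to Lydia's branch passes to Lydia's issue by representation.
Winifred is the sole taker at this level and receives the full 2/15.

Charles 1/15; Diana 2/45; Fiona 2/45; George 1/90; Martin 1/90; Nora 1/90; Oliver 1/15; Rose 1/90; Tessa 3/5; Winifred 2/15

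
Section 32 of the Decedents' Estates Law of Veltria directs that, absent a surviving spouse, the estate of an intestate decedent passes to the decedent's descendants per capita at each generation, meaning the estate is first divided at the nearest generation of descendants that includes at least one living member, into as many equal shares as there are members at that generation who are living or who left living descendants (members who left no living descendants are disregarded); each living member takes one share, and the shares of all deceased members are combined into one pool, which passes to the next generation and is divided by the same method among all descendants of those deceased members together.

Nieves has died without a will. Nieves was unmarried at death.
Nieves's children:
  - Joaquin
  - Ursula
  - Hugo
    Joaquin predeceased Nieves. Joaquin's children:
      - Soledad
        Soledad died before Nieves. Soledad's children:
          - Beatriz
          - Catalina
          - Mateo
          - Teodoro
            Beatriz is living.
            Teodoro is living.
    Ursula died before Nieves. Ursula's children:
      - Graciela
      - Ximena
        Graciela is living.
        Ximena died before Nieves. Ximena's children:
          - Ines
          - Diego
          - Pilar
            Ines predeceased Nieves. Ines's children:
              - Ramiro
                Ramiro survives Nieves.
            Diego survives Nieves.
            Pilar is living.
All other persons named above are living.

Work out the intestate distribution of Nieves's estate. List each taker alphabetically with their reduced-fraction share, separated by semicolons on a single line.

There is no surviving spouse, so the entire estate passes to Nieves's descendants per capita at each generation.
At generation 1 (Joaquin, Ursula, Hugo) there are 3 shares of (1)/3 = 1/3 each.
Living: Hugo — each takes 1/3.
Deceased: Joaquin and Ursula. Their combined 2/3 is pooled and carried to generation 2.
At generation 2 (Soledad, Graciela, Ximena) there are 3 shares of (2/3)/3 = 2/9 each.
Living: Graciela — each takes 2/9.
Deceased: Soledad and Ximena. Their combined 4/9 is pooled and carried to generation 3.
At generation 3 (Beatriz, Catalina, Mateo, Teodoro, Ines, Diego, Pilar) there are 7 shares of (4/9)/7 = 4/63 each.
Living: Beatriz, Catalina, Mateo, Teodoro, Diego, and Pilar — each takes 4/63.
Deceased: Ines. That 4/63 share is carried to generation 4.
At generation 4 (Ramiro) there are 1 shares of (4/63)/1 = 4/63 each.
Living: Ramiro — each takes 4/63.

Beatriz 4/63; Catalina 4/63; Diego 4/63; Graciela 2/9; Hugo 1/3; Mateo 4/63; Pilar 4/63; Ramiro 4/63; Teodoro 4/63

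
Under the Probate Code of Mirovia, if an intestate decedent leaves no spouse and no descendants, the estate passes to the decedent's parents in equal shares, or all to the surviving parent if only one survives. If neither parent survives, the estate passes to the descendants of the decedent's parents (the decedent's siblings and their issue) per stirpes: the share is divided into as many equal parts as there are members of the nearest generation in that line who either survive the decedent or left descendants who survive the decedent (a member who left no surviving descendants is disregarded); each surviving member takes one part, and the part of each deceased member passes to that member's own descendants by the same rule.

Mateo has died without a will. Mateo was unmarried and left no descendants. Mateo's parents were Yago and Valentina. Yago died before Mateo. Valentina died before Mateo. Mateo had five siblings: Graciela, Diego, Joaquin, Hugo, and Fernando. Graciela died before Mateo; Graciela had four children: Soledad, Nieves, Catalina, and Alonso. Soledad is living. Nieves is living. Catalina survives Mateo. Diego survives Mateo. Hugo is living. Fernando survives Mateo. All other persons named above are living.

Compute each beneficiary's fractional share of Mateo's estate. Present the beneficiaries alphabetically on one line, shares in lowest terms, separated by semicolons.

Neither parent survives and there are no descendants, so the estate passes to Mateo's siblings and their issue per stirpes.
The estate is divided into 5 equal shares of 1/5 among Graciela, Diego, Joaquin, Hugo, Fernando.
Graciela predeceased; the 1/5 allotted to Graciela's branch passes to Graciela's issue by representation.
The 1/5 is divided into 4 equal shares of 1/20 among Soledad, Nieves, Catalina, Alonso.
Soledad is living and takes 1/20.
Nieves is living and takes 1/20.
Catalina is living and takes 1/20.
Alonso is living and takes 1/20.
Diego is living and takes 1/5.
Joaquin is living and takes 1/5.
Hugo is living and takes 1/5.
Fernando is living and takes 1/5.

Alonso 1/20; Catalina 1/20; Diego 1/5; Fernando 1/5; Hugo 1/5; Joaquin 1/5; Nieves 1/20; Soledad 1/20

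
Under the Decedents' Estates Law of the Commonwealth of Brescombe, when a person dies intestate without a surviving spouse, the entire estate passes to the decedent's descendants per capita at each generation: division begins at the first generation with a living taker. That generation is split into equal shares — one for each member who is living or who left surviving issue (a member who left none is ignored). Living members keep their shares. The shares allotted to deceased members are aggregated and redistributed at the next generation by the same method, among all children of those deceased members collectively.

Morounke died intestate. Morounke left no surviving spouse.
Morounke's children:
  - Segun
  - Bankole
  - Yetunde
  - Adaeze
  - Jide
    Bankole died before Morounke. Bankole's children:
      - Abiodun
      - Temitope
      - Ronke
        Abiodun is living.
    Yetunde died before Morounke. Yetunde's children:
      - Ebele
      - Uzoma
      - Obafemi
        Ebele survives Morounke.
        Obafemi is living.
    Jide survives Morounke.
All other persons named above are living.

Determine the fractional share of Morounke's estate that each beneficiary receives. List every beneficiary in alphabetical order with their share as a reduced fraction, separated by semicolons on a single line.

There is no surviving spouse, so the entire estate passes to Morounke's descendants per capita at each generation.
At generation 1 (Segun, Bankole, Yetunde, Adaeze, Jide) there are 5 shares of (1)/5 = 1/5 each.
Living: Segun, Adaeze, and Jide — each takes 1/5.
Deceased: Bankole and Yetunde. Their combined 2/5 is pooled and carried to generation 2.
At generation 2 (Abiodun, Temitope, Ronke, Ebele, Uzoma, Obafemi) there are 6 shares of (2/5)/6 = 1/15 each.
Living: Abiodun, Temitope, Ronke, Ebele, Uzoma, and Obafemi — each takes 1/15.

Abiodun 1/15; Adaeze 1/5; Ebele 1/15; Jide 1/5; Obafemi 1/15; Ronke 1/15; Segun 1/5; Temitope 1/15; Uzoma 1/15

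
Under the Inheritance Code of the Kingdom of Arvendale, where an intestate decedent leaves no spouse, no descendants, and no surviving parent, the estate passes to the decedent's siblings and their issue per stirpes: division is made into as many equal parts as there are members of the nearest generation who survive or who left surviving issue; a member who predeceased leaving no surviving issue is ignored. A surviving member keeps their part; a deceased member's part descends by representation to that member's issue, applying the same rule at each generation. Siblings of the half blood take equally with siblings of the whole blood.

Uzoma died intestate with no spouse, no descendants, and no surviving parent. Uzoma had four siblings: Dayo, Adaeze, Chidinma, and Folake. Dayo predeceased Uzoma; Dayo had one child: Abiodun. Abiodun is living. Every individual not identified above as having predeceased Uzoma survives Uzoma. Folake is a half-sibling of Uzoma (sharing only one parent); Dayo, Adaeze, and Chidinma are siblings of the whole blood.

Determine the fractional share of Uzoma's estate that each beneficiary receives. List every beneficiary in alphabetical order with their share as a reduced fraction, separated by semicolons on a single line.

No spouse, descendants, or parent survives, so the estate passes to Uzoma's siblings per stirpes.
Half-blood and whole-blood siblings take equally under the stated rule.
The estate is divided into 4 equal shares of 1/4 among Dayo, Adaeze, Chidinma, Folake.
Dayo predeceased; the 1/4 allotted to Dayo's branch passes to Dayo's issue by representation.
Abiodun is the sole taker at this level and receives the full 1/4.
Adaeze is living and takes 1/4.
Chidinma is living and takes 1/4.
Folake is living and takes 1/4.

Abiodun 1/4; Adaeze 1/4; Chidinma 1/4; Folake 1/4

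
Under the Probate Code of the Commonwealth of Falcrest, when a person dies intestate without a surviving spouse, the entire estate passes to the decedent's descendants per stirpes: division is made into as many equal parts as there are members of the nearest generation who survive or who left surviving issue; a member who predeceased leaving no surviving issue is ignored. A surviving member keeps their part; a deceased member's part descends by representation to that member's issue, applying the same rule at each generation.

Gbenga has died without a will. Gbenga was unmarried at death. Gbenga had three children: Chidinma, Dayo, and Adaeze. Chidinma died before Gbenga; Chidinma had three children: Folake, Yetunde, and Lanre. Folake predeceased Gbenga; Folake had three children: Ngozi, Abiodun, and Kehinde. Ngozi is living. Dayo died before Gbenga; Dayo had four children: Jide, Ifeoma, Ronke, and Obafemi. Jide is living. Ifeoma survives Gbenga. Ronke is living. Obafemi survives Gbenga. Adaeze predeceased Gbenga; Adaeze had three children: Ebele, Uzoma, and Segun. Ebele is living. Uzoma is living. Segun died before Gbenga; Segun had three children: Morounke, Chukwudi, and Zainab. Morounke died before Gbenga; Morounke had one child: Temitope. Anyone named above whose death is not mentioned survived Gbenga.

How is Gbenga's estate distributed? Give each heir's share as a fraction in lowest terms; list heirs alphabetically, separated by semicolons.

Abiodun 1/27; Chukwudi 1/27; Ebele 1/9; Ifeoma 1/12; Jide 1/12; Kehinde 1/27; Lanre 1/9; Ngozi 1/27; Obafemi 1/12; Ronke 1/12; Temitope 1/27; Uzoma 1/9; Yetunde 1/9; Zainab 1/27

There is no surviving spouse, so the entire estate passes to Gbenga's descendants per stirpes.
The estate is divided into 3 equal shares of 1/3 among Chidinma, Dayo, Adaeze.
Chidinma predeceased; the 1/3 allotted to Chidinma's branch passes to Chidinma's issue by representation.
The 1/3 is divided into 3 equal shares of 1/9 among Folake, Yetunde, Lanre.
Folake predeceased; the 1/9 allotted to Folake's branch passes to Folake's issue by representation.
The 1/9 is divided into 3 equal shares of 1/27 among Ngozi, Abiodun, Kehinde.
Ngozi is living and takes 1/27.
Abiodun is living and takes 1/27.
Kehinde is living and takes 1/27.
Yetunde is living and takes 1/9.
Lanre is living and takes 1/9.
Dayo predeceased; the 1/3 allotted to Dayo's branch passes to Dayo's issue by representation.
The 1/3 is divided into 4 equal shares of 1/12 among Jide, Ifeoma, Ronke, Obafemi.
Jide is living and takes 1/12.
Ifeoma is living and takes 1/12.
Ronke is living and takes 1/12.
Obafemi is living and takes 1/12.
Adaeze predeceased; the 1/3 allotted to Adaeze's branch passes to Adaeze's issue by representation.
The 1/3 is divided into 3 equal shares of 1/9 among Ebele, Uzoma, Segun.
Ebele is living and takes 1/9.
Uzoma is living and takes 1/9.
Segun predeceased; the 1/9 allotted to Segun's branch passes to Segun's issue by representation.
The 1/9 is divided into 3 equal shares of 1/27 among Morounke, Chukwudi, Zainab.
Morounke predeceased; the 1/27 allotted to Morounke's branch passes to Morounke's issue by representation.
Temitope is the sole taker at this level and receives the full 1/27.
Chukwudi is living and takes 1/27.
Zainab is living and takes 1/27.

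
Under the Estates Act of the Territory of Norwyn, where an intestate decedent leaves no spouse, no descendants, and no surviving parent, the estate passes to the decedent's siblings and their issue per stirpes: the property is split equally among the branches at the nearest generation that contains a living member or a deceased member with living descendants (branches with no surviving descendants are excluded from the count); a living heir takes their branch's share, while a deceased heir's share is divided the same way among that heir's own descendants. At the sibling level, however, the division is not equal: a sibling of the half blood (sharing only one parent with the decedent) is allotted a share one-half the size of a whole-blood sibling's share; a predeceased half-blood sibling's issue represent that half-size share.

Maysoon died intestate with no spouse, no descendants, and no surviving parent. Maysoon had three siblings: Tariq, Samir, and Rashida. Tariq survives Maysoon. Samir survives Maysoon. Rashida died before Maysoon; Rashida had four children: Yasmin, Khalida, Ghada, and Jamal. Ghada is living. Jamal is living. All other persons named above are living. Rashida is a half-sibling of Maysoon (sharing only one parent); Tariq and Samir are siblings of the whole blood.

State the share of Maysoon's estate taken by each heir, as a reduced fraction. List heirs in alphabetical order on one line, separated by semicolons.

Ghada 1/20; Jamal 1/20; Khalida 1/20; Samir 2/5; Tariq 2/5; Yasmin 1/20

No spouse, descendants, or parent survives, so the estate passes to Maysoon's siblings per stirpes.
Half-blood siblings count for one-half the weight of whole-blood siblings at the initial division.
Dividing 1 in proportion to weights (total weight 5/2): Tariq (weight 1) → 2/5; Samir (weight 1) → 2/5; Rashida (weight 1/2) → 1/5.
Tariq is living and takes 2/5.
Samir is living and takes 2/5.
Rashida predeceased; the 1/5 allotted to Rashida's branch passes to Rashida's issue by representation.
The 1/5 is divided into 4 equal shares of 1/20 among Yasmin, Khalida, Ghada, Jamal.
Yasmin is living and takes 1/20.
Khalida is living and takes 1/20.
Ghada is living and takes 1/20.
Jamal is living and takes 1/20.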